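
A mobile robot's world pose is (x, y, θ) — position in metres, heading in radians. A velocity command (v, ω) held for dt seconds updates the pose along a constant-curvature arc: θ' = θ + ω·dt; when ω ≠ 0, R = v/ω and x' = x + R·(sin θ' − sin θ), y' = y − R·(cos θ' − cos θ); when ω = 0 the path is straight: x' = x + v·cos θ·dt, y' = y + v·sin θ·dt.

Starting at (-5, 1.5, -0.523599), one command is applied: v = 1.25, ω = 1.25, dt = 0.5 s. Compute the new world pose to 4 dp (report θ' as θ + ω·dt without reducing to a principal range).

θ' = -0.5236 + 1.25·0.5 = 0.1014
R = v/ω = 1.25/1.25 = 1.0000
x' = -5 + 1.0000·(sin 0.1014 − sin -0.5236) = -4.3988
y' = 1.5 − 1.0000·(cos 0.1014 − cos -0.5236) = 1.3712

(-4.3988, 1.3712, 0.1014)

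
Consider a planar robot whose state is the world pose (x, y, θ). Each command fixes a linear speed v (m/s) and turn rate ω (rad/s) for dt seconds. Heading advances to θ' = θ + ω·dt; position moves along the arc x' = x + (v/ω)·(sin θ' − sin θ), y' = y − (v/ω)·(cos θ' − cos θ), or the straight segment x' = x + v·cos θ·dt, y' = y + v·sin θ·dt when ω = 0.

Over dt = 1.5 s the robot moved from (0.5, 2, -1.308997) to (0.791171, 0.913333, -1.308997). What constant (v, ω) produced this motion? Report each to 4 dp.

Δθ = -1.308997 − -1.308997 = 0.000000
ω = Δθ/dt = 0.000000/1.5 = 0.0000
ω = 0 → v = (Δx·cos θ + Δy·sin θ)/dt = 0.7500

v = 0.7500, ω = 0.0000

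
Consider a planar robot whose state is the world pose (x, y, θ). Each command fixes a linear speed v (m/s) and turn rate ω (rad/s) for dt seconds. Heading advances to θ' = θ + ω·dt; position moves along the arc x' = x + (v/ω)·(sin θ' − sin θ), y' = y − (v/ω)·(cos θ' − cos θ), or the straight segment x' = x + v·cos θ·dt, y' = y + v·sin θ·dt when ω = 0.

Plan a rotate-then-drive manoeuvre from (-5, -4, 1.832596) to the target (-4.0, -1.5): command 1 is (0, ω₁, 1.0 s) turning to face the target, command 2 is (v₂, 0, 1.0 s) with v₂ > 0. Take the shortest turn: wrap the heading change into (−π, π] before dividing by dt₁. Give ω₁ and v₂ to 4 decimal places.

heading to target = atan2(-1.5−-4, -4−-5) = 1.1903
Δθ = wrap(1.1903 − 1.8326) = -0.6423; ω₁ = Δθ/dt₁ = -0.6423
distance = √((-4−-5)² + (-1.5−-4)²) = 2.6926; v₂ = distance/dt₂ = 2.6926

ω₁ = -0.6423, v₂ = 2.6926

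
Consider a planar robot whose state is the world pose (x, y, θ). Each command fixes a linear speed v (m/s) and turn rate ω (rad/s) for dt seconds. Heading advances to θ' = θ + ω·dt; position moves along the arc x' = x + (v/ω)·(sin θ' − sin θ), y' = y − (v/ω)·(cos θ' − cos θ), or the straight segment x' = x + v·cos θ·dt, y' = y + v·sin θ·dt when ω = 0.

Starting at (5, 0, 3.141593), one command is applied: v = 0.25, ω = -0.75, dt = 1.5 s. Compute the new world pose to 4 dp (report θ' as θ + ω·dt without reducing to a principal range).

θ' = 3.1416 + -0.75·1.5 = 2.0166
R = v/ω = 0.25/-0.75 = -0.3333
x' = 5 + -0.3333·(sin 2.0166 − sin 3.1416) = 4.6992
y' = 0 − -0.3333·(cos 2.0166 − cos 3.1416) = 0.1896

(4.6992, 0.1896, 2.0166)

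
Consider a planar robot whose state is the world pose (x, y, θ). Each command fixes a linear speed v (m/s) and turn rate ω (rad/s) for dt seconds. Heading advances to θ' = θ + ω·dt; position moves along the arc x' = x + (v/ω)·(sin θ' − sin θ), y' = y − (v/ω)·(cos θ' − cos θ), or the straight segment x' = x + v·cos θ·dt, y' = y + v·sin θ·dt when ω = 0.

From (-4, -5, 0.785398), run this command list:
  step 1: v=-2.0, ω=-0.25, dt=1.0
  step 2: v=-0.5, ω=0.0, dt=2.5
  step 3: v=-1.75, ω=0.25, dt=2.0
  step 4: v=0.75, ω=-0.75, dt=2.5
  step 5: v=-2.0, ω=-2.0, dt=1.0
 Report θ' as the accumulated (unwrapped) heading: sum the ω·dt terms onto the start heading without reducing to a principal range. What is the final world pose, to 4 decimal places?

step 1: θ'=0.5354 (R=8.0000) → pose (-5.5754, -6.2237, 0.5354)
step 2: θ'=0.5354 (straight) → pose (-6.6505, -6.8614, 0.5354)
step 3: θ'=1.0354 (R=-7.0000) → pose (-9.0996, -9.3106, 1.0354)
step 4: θ'=-0.8396 (R=-1.0000) → pose (-7.4952, -9.1530, -0.8396)
step 5: θ'=-2.8396 (R=1.0000) → pose (-7.0482, -7.5305, -2.8396)

(-7.0482, -7.5305, -2.8396)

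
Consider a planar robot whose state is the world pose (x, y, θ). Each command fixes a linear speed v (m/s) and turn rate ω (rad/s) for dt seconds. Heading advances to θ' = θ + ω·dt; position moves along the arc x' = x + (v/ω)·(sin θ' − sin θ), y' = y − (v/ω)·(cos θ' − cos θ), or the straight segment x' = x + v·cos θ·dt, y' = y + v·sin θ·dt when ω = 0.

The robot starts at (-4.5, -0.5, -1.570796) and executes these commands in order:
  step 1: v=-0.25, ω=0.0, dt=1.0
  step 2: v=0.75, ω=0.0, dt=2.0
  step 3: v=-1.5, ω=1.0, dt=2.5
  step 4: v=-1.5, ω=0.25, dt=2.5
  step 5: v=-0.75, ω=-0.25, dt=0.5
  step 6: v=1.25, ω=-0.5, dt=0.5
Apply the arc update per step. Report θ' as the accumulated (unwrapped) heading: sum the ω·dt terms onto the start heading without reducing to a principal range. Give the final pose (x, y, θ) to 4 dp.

step 1: θ'=-1.5708 (straight) → pose (-4.5000, -0.2500, -1.5708)
step 2: θ'=-1.5708 (straight) → pose (-4.5000, -1.7500, -1.5708)
step 3: θ'=0.9292 (R=-1.5000) → pose (-7.2017, -0.8523, 0.9292)
step 4: θ'=1.5542 (R=-6.0000) → pose (-8.3940, -4.3436, 1.5542)
step 5: θ'=1.4292 (R=3.0000) → pose (-8.4236, -4.7172, 1.4292)
step 6: θ'=1.1792 (R=-2.5000) → pose (-8.2594, -4.1158, 1.1792)

(-8.2594, -4.1158, 1.1792)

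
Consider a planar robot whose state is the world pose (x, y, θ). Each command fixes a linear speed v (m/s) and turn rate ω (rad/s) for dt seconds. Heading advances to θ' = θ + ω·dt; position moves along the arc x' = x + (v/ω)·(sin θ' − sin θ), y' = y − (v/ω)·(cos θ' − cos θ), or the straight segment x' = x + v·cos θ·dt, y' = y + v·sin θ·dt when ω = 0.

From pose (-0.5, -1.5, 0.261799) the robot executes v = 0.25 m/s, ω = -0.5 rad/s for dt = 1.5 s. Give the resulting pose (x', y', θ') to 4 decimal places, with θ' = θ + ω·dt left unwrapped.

θ' = 0.2618 + -0.5·1.5 = -0.4882
R = v/ω = 0.25/-0.5 = -0.5000
x' = -0.5 + -0.5000·(sin -0.4882 − sin 0.2618) = -0.1361
y' = -1.5 − -0.5000·(cos -0.4882 − cos 0.2618) = -1.5414

(-0.1361, -1.5414, -0.4882)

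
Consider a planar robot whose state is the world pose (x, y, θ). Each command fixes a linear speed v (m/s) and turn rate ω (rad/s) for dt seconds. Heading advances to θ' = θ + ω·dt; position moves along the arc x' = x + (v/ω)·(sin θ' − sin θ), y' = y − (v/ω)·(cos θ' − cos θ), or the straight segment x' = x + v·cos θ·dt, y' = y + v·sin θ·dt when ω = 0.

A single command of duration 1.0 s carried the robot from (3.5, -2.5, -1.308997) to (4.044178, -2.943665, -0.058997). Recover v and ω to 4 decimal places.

v = 0.7500, ω = 1.2500

Δθ = -0.058997 − -1.308997 = 1.250000
ω = Δθ/dt = 1.250000/1.0 = 1.2500
R = Δx/(sin θ' − sin θ) = 0.6000
v = R·ω = 0.6000·1.2500 = 0.7500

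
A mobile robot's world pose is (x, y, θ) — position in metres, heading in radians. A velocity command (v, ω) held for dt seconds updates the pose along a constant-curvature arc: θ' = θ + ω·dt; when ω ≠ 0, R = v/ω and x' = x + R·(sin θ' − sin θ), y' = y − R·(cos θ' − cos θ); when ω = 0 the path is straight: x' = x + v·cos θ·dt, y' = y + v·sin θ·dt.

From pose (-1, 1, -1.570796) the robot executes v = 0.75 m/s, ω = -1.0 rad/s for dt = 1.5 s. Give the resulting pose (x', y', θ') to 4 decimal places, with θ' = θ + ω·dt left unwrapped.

(-1.6969, 0.2519, -3.0708)

θ' = -1.5708 + -1.0·1.5 = -3.0708
R = v/ω = 0.75/-1.0 = -0.7500
x' = -1 + -0.7500·(sin -3.0708 − sin -1.5708) = -1.6969
y' = 1 − -0.7500·(cos -3.0708 − cos -1.5708) = 0.2519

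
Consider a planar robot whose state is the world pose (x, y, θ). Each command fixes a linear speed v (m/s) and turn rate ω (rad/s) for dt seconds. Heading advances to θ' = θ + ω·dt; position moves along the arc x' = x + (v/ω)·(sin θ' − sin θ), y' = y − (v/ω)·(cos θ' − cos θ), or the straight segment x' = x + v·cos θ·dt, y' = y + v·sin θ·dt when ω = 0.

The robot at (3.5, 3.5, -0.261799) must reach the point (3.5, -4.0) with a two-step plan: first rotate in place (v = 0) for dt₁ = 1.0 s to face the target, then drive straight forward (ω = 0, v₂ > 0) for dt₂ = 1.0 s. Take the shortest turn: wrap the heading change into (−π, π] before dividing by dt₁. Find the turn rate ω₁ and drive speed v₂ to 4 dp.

heading to target = atan2(-4−3.5, 3.5−3.5) = -1.5708
Δθ = wrap(-1.5708 − -0.2618) = -1.3090; ω₁ = Δθ/dt₁ = -1.3090
distance = √((3.5−3.5)² + (-4−3.5)²) = 7.5000; v₂ = distance/dt₂ = 7.5000

ω₁ = -1.3090, v₂ = 7.5000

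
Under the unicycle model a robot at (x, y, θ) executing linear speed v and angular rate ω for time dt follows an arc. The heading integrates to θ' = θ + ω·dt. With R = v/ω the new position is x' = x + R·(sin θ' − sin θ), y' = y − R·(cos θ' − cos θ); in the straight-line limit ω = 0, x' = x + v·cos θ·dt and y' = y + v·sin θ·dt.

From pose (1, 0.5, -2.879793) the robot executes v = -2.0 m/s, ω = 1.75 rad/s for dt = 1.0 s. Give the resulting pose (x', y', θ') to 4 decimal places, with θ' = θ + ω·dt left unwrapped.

θ' = -2.8798 + 1.75·1.0 = -1.1298
R = v/ω = -2.0/1.75 = -1.1429
x' = 1 + -1.1429·(sin -1.1298 − sin -2.8798) = 1.7377
y' = 0.5 − -1.1429·(cos -1.1298 − cos -2.8798) = 2.0917

(1.7377, 2.0917, -1.1298)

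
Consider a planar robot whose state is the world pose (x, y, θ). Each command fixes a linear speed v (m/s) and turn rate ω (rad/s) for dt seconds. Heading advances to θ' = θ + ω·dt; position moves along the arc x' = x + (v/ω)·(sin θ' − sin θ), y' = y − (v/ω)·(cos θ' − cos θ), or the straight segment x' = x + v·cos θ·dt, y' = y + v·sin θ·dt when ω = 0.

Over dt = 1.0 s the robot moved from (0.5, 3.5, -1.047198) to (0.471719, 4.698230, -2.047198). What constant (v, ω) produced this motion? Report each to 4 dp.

Δθ = -2.047198 − -1.047198 = -1.000000
ω = Δθ/dt = -1.000000/1.0 = -1.0000
R = −Δy/(cos θ' − cos θ) = 1.2500
v = R·ω = 1.2500·-1.0000 = -1.2500

v = -1.2500, ω = -1.0000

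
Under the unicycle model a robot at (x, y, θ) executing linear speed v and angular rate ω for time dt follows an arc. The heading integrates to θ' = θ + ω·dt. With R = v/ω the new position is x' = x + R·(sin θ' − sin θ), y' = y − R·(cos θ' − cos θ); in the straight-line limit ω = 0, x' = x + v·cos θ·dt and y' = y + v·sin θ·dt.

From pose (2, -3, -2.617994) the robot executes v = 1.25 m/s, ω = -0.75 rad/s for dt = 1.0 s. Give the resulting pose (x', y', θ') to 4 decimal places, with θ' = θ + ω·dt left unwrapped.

θ' = -2.6180 + -0.75·1.0 = -3.3680
R = v/ω = 1.25/-0.75 = -1.6667
x' = 2 + -1.6667·(sin -3.3680 − sin -2.6180) = 0.7925
y' = -3 − -1.6667·(cos -3.3680 − cos -2.6180) = -3.1808

(0.7925, -3.1808, -3.3680)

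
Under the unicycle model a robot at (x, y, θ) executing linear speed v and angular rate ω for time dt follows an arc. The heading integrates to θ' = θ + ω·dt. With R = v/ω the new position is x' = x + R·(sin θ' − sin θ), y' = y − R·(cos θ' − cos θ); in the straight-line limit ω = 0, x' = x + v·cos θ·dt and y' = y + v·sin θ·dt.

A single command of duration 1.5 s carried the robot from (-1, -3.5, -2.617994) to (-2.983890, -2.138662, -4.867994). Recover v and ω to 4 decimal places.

v = 2.0000, ω = -1.5000

Δθ = -4.867994 − -2.617994 = -2.250000
ω = Δθ/dt = -2.250000/1.5 = -1.5000
R = Δx/(sin θ' − sin θ) = -1.3333
v = R·ω = -1.3333·-1.5000 = 2.0000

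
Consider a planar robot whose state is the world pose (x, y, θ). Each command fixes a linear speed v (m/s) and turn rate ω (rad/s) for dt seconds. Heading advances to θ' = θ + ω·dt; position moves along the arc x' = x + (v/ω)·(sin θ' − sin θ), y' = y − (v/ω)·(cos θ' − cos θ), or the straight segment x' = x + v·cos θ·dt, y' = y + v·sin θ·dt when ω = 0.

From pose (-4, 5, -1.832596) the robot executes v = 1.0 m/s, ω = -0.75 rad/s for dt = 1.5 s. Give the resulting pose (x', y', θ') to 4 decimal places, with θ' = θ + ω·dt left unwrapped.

(-5.0440, 4.0343, -2.9576)

θ' = -1.8326 + -0.75·1.5 = -2.9576
R = v/ω = 1.0/-0.75 = -1.3333
x' = -4 + -1.3333·(sin -2.9576 − sin -1.8326) = -5.0440
y' = 5 − -1.3333·(cos -2.9576 − cos -1.8326) = 4.0343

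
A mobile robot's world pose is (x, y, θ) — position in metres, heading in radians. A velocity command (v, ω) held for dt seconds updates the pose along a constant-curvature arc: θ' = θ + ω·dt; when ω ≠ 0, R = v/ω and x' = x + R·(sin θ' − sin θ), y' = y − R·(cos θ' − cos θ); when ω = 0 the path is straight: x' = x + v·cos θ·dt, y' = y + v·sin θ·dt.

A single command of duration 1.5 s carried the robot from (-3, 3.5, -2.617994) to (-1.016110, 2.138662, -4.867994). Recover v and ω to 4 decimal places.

Δθ = -4.867994 − -2.617994 = -2.250000
ω = Δθ/dt = -2.250000/1.5 = -1.5000
R = Δx/(sin θ' − sin θ) = 1.3333
v = R·ω = 1.3333·-1.5000 = -2.0000

v = -2.0000, ω = -1.5000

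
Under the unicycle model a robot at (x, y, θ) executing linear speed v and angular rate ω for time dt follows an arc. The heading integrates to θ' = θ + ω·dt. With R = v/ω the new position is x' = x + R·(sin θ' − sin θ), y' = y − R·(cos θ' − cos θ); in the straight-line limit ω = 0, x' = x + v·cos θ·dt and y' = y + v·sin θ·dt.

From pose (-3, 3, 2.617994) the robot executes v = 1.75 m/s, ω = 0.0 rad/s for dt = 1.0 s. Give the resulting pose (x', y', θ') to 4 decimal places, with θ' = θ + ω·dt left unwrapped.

θ' = 2.6180 + 0.0·1.0 = 2.6180
ω = 0 → straight: x' = -3 + 1.75·cos(2.6180)·1.0 = -4.5155
y' = 3 + 1.75·sin(2.6180)·1.0 = 3.8750

(-4.5155, 3.8750, 2.6180)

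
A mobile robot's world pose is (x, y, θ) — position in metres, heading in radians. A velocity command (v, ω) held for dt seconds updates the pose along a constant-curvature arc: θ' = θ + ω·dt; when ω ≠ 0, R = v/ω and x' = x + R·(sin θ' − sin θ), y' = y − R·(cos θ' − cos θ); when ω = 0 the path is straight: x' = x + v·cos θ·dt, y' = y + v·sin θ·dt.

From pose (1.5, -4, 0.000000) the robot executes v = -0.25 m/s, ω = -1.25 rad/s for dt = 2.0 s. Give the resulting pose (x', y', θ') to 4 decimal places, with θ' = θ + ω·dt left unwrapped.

(1.3803, -3.6398, -2.5000)

θ' = 0.0000 + -1.25·2.0 = -2.5000
R = v/ω = -0.25/-1.25 = 0.2000
x' = 1.5 + 0.2000·(sin -2.5000 − sin 0.0000) = 1.3803
y' = -4 − 0.2000·(cos -2.5000 − cos 0.0000) = -3.6398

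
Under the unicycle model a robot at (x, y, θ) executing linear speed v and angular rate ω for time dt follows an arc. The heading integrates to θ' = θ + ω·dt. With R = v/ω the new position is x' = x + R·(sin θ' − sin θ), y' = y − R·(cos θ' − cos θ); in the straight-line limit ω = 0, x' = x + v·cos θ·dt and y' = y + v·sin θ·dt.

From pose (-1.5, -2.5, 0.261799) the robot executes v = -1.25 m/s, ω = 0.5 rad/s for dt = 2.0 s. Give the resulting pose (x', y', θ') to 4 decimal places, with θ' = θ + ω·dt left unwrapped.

(-3.2346, -4.1546, 1.2618)

θ' = 0.2618 + 0.5·2.0 = 1.2618
R = v/ω = -1.25/0.5 = -2.5000
x' = -1.5 + -2.5000·(sin 1.2618 − sin 0.2618) = -3.2346
y' = -2.5 − -2.5000·(cos 1.2618 − cos 0.2618) = -4.1546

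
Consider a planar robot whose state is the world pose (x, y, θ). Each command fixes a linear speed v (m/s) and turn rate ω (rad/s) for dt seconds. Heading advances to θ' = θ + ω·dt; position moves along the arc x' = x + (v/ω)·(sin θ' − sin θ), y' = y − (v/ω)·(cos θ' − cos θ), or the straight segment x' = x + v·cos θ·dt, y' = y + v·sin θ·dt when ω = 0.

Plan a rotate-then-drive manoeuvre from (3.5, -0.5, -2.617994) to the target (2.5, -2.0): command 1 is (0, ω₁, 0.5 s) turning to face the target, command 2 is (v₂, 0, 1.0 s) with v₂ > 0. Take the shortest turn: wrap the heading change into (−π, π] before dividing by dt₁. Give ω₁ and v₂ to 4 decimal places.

ω₁ = 0.9184, v₂ = 1.8028

heading to target = atan2(-2−-0.5, 2.5−3.5) = -2.1588
Δθ = wrap(-2.1588 − -2.6180) = 0.4592; ω₁ = Δθ/dt₁ = 0.9184
distance = √((2.5−3.5)² + (-2−-0.5)²) = 1.8028; v₂ = distance/dt₂ = 1.8028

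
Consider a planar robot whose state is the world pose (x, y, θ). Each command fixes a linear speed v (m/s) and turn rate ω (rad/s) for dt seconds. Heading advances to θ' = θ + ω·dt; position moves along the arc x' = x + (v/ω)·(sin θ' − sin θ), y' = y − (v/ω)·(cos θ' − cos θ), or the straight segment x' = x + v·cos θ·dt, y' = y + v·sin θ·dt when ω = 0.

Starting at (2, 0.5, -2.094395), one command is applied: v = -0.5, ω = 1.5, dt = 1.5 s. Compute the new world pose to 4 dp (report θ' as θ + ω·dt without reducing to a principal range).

θ' = -2.0944 + 1.5·1.5 = 0.1556
R = v/ω = -0.5/1.5 = -0.3333
x' = 2 + -0.3333·(sin 0.1556 − sin -2.0944) = 1.6597
y' = 0.5 − -0.3333·(cos 0.1556 − cos -2.0944) = 0.9960

(1.6597, 0.9960, 0.1556)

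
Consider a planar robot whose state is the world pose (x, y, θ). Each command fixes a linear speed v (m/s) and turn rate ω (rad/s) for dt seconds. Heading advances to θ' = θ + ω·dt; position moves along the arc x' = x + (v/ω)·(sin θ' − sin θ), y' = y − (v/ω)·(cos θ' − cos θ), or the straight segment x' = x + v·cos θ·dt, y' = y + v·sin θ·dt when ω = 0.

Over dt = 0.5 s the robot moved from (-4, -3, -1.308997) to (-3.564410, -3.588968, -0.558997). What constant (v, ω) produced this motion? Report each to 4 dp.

Δθ = -0.558997 − -1.308997 = 0.750000
ω = Δθ/dt = 0.750000/0.5 = 1.5000
R = −Δy/(cos θ' − cos θ) = 1.0000
v = R·ω = 1.0000·1.5000 = 1.5000

v = 1.5000, ω = 1.5000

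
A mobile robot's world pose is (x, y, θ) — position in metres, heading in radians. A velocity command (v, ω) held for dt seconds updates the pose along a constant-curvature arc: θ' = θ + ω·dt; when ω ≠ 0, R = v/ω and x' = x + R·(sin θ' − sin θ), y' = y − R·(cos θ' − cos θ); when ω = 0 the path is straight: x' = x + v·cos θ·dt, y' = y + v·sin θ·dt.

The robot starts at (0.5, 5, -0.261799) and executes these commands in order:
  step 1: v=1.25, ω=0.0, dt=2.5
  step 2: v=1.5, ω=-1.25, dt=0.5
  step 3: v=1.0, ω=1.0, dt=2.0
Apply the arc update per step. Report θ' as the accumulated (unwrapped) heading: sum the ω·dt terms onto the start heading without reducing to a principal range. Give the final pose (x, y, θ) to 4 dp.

(5.8102, 3.9805, 1.1132)

step 1: θ'=-0.2618 (straight) → pose (3.5185, 4.1912, -0.2618)
step 2: θ'=-0.8868 (R=-1.2000) → pose (4.1380, 3.7904, -0.8868)
step 3: θ'=1.1132 (R=1.0000) → pose (5.8102, 3.9805, 1.1132)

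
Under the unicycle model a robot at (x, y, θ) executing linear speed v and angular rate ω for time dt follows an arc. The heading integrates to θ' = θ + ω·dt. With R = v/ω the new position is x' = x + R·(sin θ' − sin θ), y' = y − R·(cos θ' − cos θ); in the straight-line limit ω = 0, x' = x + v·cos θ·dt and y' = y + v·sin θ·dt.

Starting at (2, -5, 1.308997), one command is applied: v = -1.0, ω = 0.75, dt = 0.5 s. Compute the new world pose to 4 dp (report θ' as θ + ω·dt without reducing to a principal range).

θ' = 1.3090 + 0.75·0.5 = 1.6840
R = v/ω = -1.0/0.75 = -1.3333
x' = 2 + -1.3333·(sin 1.6840 − sin 1.3090) = 1.9631
y' = -5 − -1.3333·(cos 1.6840 − cos 1.3090) = -5.4957

(1.9631, -5.4957, 1.6840)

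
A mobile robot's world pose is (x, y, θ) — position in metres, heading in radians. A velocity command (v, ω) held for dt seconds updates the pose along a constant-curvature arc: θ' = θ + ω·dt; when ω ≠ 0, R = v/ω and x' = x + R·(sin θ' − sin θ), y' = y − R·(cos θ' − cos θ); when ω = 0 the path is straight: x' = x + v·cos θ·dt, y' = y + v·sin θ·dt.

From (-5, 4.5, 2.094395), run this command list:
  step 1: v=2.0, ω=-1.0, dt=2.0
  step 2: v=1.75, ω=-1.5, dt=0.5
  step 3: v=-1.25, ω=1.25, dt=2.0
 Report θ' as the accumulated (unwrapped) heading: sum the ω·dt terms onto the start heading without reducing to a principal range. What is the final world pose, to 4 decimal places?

(-4.2077, 6.1915, 1.8444)

step 1: θ'=0.0944 (R=-2.0000) → pose (-3.4565, 7.4911, 0.0944)
step 2: θ'=-0.6556 (R=-1.1667) → pose (-2.6352, 7.2544, -0.6556)
step 3: θ'=1.8444 (R=-1.0000) → pose (-4.2077, 6.1915, 1.8444)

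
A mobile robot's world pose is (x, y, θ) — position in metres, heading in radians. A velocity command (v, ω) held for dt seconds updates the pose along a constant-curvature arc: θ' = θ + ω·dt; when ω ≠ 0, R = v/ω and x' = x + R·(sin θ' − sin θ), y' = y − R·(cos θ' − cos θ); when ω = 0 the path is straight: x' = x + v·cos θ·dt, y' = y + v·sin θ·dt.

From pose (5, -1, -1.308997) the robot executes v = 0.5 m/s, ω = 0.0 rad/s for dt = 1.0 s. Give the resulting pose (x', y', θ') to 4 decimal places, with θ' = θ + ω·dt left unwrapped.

θ' = -1.3090 + 0.0·1.0 = -1.3090
ω = 0 → straight: x' = 5 + 0.5·cos(-1.3090)·1.0 = 5.1294
y' = -1 + 0.5·sin(-1.3090)·1.0 = -1.4830

(5.1294, -1.4830, -1.3090)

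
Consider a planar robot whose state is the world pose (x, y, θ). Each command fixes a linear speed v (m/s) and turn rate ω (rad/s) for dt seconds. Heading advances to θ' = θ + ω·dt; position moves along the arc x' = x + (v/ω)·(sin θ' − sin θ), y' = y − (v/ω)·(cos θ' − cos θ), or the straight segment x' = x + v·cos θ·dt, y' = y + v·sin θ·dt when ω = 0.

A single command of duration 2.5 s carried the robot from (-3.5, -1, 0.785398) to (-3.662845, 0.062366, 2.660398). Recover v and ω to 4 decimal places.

v = 0.5000, ω = 0.7500

Δθ = 2.660398 − 0.785398 = 1.875000
ω = Δθ/dt = 1.875000/2.5 = 0.7500
R = −Δy/(cos θ' − cos θ) = 0.6667
v = R·ω = 0.6667·0.7500 = 0.5000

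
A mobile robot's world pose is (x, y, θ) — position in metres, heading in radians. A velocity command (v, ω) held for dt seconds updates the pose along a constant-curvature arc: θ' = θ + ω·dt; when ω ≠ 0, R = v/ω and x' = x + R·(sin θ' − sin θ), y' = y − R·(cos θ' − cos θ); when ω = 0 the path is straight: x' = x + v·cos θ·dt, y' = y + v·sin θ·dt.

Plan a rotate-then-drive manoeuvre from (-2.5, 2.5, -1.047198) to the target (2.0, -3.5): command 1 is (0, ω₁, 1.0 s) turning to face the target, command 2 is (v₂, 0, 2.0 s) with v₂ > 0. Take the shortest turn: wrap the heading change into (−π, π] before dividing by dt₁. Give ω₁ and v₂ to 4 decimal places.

heading to target = atan2(-3.5−2.5, 2−-2.5) = -0.9273
Δθ = wrap(-0.9273 − -1.0472) = 0.1199; ω₁ = Δθ/dt₁ = 0.1199
distance = √((2−-2.5)² + (-3.5−2.5)²) = 7.5000; v₂ = distance/dt₂ = 3.7500

ω₁ = 0.1199, v₂ = 3.7500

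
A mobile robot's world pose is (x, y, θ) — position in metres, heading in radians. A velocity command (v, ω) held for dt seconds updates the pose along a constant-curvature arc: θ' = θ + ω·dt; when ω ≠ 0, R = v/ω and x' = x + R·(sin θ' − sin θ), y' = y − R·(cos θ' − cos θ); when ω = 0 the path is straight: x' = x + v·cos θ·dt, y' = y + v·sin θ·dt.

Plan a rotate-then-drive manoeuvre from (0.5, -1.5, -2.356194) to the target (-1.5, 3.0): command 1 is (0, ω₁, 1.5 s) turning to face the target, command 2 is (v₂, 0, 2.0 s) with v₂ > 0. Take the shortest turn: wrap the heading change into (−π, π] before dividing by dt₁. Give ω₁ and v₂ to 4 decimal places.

ω₁ = -1.2920, v₂ = 2.4622

heading to target = atan2(3−-1.5, -1.5−0.5) = 1.9890
Δθ = wrap(1.9890 − -2.3562) = -1.9380; ω₁ = Δθ/dt₁ = -1.2920
distance = √((-1.5−0.5)² + (3−-1.5)²) = 4.9244; v₂ = distance/dt₂ = 2.4622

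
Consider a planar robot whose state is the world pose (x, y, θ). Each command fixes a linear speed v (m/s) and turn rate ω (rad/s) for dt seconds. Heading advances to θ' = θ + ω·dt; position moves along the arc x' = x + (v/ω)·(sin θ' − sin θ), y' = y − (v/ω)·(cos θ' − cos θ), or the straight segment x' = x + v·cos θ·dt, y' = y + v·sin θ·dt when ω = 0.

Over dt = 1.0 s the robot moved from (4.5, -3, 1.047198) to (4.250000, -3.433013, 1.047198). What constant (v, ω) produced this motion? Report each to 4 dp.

v = -0.5000, ω = 0.0000

Δθ = 1.047198 − 1.047198 = 0.000000
ω = Δθ/dt = 0.000000/1.0 = 0.0000
ω = 0 → v = (Δx·cos θ + Δy·sin θ)/dt = -0.5000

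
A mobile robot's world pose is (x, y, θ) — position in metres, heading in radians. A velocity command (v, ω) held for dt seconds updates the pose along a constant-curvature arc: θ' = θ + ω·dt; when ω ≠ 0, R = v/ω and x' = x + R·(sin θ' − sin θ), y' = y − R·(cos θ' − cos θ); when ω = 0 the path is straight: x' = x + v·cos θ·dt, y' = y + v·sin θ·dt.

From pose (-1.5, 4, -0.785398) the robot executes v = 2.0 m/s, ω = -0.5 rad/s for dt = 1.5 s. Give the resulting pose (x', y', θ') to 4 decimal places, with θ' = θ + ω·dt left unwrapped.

θ' = -0.7854 + -0.5·1.5 = -1.5354
R = v/ω = 2.0/-0.5 = -4.0000
x' = -1.5 + -4.0000·(sin -1.5354 − sin -0.7854) = -0.3309
y' = 4 − -4.0000·(cos -1.5354 − cos -0.7854) = 1.3131

(-0.3309, 1.3131, -1.5354)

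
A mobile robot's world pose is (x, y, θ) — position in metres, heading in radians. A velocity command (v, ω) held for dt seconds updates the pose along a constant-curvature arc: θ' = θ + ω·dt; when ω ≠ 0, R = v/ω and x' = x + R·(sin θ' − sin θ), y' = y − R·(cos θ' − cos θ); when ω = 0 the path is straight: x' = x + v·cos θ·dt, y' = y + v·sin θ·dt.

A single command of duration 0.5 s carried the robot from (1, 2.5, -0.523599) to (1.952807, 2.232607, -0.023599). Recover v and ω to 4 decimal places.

Δθ = -0.023599 − -0.523599 = 0.500000
ω = Δθ/dt = 0.500000/0.5 = 1.0000
R = Δx/(sin θ' − sin θ) = 2.0000
v = R·ω = 2.0000·1.0000 = 2.0000

v = 2.0000, ω = 1.0000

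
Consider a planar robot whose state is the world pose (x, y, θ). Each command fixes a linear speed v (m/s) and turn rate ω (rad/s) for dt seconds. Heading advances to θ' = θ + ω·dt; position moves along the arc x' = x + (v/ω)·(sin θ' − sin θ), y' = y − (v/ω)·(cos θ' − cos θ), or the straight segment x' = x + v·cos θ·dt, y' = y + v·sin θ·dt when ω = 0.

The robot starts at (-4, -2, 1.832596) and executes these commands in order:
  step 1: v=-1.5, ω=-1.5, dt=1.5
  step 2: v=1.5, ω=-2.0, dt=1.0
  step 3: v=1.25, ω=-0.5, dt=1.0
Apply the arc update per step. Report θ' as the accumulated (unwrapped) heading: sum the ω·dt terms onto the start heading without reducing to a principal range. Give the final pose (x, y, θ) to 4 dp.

(-6.2790, -4.9852, -2.9174)

step 1: θ'=-0.4174 (R=1.0000) → pose (-5.3713, -3.1730, -0.4174)
step 2: θ'=-2.4174 (R=-0.7500) → pose (-5.1785, -4.4203, -2.4174)
step 3: θ'=-2.9174 (R=-2.5000) → pose (-6.2790, -4.9852, -2.9174)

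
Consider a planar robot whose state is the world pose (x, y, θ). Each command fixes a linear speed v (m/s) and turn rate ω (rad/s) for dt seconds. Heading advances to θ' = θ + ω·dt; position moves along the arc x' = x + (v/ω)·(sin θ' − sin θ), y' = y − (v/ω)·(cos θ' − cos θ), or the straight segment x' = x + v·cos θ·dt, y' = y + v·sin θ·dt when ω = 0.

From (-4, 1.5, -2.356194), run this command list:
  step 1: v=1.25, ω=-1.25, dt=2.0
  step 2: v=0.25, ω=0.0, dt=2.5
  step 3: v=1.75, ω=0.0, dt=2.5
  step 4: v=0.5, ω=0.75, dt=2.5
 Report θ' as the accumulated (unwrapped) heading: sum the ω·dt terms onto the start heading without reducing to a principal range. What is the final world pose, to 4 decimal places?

(-5.7465, 8.0525, -2.9812)

step 1: θ'=-4.8562 (R=-1.0000) → pose (-5.6968, 2.3504, -4.8562)
step 2: θ'=-4.8562 (straight) → pose (-5.6072, 2.9690, -4.8562)
step 3: θ'=-4.8562 (straight) → pose (-4.9802, 7.2988, -4.8562)
step 4: θ'=-2.9812 (R=0.6667) → pose (-5.7465, 8.0525, -2.9812)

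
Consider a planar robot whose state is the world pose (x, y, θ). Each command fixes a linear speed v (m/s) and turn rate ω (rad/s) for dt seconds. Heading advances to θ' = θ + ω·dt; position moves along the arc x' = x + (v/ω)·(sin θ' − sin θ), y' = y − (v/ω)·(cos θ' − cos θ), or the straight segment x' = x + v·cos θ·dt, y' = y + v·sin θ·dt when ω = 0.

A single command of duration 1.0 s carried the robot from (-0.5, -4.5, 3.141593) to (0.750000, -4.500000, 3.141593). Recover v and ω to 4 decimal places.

Δθ = 3.141593 − 3.141593 = 0.000000
ω = Δθ/dt = 0.000000/1.0 = 0.0000
ω = 0 → v = (Δx·cos θ + Δy·sin θ)/dt = -1.2500

v = -1.2500, ω = 0.0000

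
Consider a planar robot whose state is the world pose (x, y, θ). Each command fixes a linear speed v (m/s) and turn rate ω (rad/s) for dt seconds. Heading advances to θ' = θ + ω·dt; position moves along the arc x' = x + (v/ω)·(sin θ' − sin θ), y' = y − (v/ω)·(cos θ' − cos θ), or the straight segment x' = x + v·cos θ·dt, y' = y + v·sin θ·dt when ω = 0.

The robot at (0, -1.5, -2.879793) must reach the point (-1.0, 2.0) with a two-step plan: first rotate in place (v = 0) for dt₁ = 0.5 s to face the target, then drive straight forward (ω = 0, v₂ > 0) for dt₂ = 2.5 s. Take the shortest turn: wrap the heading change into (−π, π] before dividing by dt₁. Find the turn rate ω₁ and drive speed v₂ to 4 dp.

ω₁ = -3.1086, v₂ = 1.4560

heading to target = atan2(2−-1.5, -1−0) = 1.8491
Δθ = wrap(1.8491 − -2.8798) = -1.5543; ω₁ = Δθ/dt₁ = -3.1086
distance = √((-1−0)² + (2−-1.5)²) = 3.6401; v₂ = distance/dt₂ = 1.4560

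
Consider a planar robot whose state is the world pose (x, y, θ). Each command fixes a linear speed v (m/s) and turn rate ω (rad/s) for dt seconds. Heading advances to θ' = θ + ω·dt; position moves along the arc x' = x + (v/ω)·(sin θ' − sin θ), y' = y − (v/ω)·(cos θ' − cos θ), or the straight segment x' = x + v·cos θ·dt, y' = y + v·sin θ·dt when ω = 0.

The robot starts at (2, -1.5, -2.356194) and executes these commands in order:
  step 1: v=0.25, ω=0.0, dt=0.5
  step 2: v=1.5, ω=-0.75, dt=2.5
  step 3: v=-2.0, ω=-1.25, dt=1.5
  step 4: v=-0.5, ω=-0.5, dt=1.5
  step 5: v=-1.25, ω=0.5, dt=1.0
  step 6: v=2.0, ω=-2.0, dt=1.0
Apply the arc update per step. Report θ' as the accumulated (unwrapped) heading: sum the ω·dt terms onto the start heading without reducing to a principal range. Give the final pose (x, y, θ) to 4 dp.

(-3.4998, -4.3573, -8.3562)

step 1: θ'=-2.3562 (straight) → pose (1.9116, -1.5884, -2.3562)
step 2: θ'=-4.2312 (R=-2.0000) → pose (-1.2755, -1.0999, -4.2312)
step 3: θ'=-6.1062 (R=1.6000) → pose (-2.4121, -3.4154, -6.1062)
step 4: θ'=-6.8562 (R=1.0000) → pose (-3.1303, -3.2713, -6.8562)
step 5: θ'=-6.3562 (R=-2.5000) → pose (-4.3034, -2.8786, -6.3562)
step 6: θ'=-8.3562 (R=-1.0000) → pose (-3.4998, -4.3573, -8.3562)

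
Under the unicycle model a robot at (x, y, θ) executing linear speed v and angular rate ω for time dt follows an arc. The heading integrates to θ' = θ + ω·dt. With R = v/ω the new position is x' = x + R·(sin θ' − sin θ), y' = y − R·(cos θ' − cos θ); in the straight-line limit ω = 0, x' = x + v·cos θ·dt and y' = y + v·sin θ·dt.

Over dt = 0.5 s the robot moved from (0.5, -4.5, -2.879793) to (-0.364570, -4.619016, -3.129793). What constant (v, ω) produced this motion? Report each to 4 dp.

Δθ = -3.129793 − -2.879793 = -0.250000
ω = Δθ/dt = -0.250000/0.5 = -0.5000
R = Δx/(sin θ' − sin θ) = -3.5000
v = R·ω = -3.5000·-0.5000 = 1.7500

v = 1.7500, ω = -0.5000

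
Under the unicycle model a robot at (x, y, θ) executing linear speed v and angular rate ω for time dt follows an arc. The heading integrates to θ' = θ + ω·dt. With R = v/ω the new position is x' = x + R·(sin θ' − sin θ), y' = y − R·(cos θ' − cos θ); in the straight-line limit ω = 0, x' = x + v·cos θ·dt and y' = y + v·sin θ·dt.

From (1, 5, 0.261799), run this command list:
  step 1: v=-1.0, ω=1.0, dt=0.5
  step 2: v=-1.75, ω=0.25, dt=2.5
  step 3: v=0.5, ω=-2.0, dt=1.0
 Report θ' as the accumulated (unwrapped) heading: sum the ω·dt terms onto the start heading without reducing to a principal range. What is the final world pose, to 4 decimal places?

(-1.0920, 1.1319, -0.6132)

step 1: θ'=0.7618 (R=-1.0000) → pose (0.5686, 4.7577, 0.7618)
step 2: θ'=1.3868 (R=-7.0000) → pose (-1.4817, 0.9732, 1.3868)
step 3: θ'=-0.6132 (R=-0.2500) → pose (-1.0920, 1.1319, -0.6132)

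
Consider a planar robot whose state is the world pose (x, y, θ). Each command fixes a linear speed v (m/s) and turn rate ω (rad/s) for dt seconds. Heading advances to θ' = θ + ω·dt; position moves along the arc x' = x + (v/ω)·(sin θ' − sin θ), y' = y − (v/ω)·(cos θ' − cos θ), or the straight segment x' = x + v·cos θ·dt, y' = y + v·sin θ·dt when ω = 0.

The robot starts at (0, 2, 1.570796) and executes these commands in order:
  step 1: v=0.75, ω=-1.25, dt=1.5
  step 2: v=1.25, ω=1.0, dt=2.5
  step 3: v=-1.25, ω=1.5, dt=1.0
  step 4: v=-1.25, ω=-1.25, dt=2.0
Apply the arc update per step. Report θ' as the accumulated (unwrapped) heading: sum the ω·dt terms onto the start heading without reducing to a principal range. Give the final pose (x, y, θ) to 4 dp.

step 1: θ'=-0.3042 (R=-0.6000) → pose (0.7797, 2.5725, -0.3042)
step 2: θ'=2.1958 (R=1.2500) → pose (2.1678, 4.4964, 2.1958)
step 3: θ'=3.6958 (R=-0.8333) → pose (3.2822, 4.2754, 3.6958)
step 4: θ'=1.1958 (R=1.0000) → pose (4.7390, 3.0588, 1.1958)

(4.7390, 3.0588, 1.1958)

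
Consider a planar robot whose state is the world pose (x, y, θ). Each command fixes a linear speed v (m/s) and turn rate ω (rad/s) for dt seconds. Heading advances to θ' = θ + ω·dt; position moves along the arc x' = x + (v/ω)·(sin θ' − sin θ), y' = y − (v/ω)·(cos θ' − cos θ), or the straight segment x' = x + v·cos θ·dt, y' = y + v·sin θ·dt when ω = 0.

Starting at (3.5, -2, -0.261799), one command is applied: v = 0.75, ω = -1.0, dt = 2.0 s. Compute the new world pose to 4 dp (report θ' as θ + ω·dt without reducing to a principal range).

θ' = -0.2618 + -1.0·2.0 = -2.2618
R = v/ω = 0.75/-1.0 = -0.7500
x' = 3.5 + -0.7500·(sin -2.2618 − sin -0.2618) = 3.8838
y' = -2 − -0.7500·(cos -2.2618 − cos -0.2618) = -3.2024

(3.8838, -3.2024, -2.2618)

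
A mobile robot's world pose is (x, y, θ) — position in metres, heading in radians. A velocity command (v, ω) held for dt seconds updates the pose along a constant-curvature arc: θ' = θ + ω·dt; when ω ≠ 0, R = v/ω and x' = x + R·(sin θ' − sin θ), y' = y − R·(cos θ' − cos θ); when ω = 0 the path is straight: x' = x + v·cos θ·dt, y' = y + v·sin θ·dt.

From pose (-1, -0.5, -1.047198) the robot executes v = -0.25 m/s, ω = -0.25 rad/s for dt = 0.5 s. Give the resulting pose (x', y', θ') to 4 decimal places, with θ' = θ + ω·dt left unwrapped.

(-1.0556, -0.3881, -1.1722)

θ' = -1.0472 + -0.25·0.5 = -1.1722
R = v/ω = -0.25/-0.25 = 1.0000
x' = -1 + 1.0000·(sin -1.1722 − sin -1.0472) = -1.0556
y' = -0.5 − 1.0000·(cos -1.1722 − cos -1.0472) = -0.3881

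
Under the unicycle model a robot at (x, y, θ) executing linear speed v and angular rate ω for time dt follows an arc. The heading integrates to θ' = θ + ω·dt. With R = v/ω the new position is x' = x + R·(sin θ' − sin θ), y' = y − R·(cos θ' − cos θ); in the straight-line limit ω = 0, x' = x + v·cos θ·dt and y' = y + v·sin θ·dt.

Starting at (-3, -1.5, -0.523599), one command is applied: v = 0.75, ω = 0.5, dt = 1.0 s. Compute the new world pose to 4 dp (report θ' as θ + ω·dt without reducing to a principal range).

θ' = -0.5236 + 0.5·1.0 = -0.0236
R = v/ω = 0.75/0.5 = 1.5000
x' = -3 + 1.5000·(sin -0.0236 − sin -0.5236) = -2.2854
y' = -1.5 − 1.5000·(cos -0.0236 − cos -0.5236) = -1.7005

(-2.2854, -1.7005, -0.0236)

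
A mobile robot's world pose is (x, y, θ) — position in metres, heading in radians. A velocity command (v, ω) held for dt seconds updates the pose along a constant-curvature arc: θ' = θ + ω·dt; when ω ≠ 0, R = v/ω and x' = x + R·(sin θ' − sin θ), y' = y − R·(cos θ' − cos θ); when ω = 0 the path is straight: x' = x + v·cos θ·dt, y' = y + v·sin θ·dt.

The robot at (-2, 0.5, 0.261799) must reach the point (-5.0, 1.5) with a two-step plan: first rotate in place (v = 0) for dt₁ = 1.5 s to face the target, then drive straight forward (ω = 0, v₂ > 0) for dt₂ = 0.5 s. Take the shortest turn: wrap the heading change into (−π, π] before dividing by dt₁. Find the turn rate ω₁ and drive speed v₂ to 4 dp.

heading to target = atan2(1.5−0.5, -5−-2) = 2.8198
Δθ = wrap(2.8198 − 0.2618) = 2.5580; ω₁ = Δθ/dt₁ = 1.7054
distance = √((-5−-2)² + (1.5−0.5)²) = 3.1623; v₂ = distance/dt₂ = 6.3246

ω₁ = 1.7054, v₂ = 6.3246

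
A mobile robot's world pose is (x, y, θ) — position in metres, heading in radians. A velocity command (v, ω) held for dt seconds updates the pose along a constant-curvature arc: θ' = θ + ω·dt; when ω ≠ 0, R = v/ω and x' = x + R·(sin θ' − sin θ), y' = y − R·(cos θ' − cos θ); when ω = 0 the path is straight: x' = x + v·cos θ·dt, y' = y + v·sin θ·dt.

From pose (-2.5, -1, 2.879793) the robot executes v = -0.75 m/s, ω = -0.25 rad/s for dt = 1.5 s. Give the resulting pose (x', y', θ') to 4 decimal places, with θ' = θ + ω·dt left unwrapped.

θ' = 2.8798 + -0.25·1.5 = 2.5048
R = v/ω = -0.75/-0.25 = 3.0000
x' = -2.5 + 3.0000·(sin 2.5048 − sin 2.8798) = -1.4926
y' = -1 − 3.0000·(cos 2.5048 − cos 2.8798) = -1.4858

(-1.4926, -1.4858, 2.5048)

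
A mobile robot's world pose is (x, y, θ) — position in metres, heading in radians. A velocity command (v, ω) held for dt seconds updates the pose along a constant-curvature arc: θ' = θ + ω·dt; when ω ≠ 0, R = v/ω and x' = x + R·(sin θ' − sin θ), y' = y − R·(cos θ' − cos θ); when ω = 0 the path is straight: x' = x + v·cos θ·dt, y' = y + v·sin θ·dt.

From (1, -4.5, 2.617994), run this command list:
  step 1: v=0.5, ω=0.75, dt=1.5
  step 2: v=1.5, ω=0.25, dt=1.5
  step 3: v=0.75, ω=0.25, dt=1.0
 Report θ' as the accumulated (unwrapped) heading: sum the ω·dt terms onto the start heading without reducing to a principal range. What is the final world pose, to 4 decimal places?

step 1: θ'=3.7430 (R=0.6667) → pose (0.2895, -4.5277, 3.7430)
step 2: θ'=4.1180 (R=6.0000) → pose (-1.2867, -6.1149, 4.1180)
step 3: θ'=4.3680 (R=3.0000) → pose (-1.6250, -6.7820, 4.3680)

(-1.6250, -6.7820, 4.3680)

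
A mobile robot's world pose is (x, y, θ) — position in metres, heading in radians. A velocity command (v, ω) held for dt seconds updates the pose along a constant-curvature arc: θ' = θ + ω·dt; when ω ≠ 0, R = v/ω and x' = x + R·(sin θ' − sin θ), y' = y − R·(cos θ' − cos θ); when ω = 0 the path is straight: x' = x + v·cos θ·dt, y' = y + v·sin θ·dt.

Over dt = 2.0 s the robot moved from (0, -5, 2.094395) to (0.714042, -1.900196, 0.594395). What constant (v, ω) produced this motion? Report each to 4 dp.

Δθ = 0.594395 − 2.094395 = -1.500000
ω = Δθ/dt = -1.500000/2.0 = -0.7500
R = −Δy/(cos θ' − cos θ) = -2.3333
v = R·ω = -2.3333·-0.7500 = 1.7500

v = 1.7500, ω = -0.7500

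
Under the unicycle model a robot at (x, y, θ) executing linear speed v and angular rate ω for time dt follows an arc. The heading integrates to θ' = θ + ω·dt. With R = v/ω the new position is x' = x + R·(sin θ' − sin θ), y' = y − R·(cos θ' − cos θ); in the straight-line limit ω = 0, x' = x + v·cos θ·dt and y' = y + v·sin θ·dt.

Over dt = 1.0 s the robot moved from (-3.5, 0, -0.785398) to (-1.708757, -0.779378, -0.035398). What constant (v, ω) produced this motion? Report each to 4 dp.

Δθ = -0.035398 − -0.785398 = 0.750000
ω = Δθ/dt = 0.750000/1.0 = 0.7500
R = Δx/(sin θ' − sin θ) = 2.6667
v = R·ω = 2.6667·0.7500 = 2.0000

v = 2.0000, ω = 0.7500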